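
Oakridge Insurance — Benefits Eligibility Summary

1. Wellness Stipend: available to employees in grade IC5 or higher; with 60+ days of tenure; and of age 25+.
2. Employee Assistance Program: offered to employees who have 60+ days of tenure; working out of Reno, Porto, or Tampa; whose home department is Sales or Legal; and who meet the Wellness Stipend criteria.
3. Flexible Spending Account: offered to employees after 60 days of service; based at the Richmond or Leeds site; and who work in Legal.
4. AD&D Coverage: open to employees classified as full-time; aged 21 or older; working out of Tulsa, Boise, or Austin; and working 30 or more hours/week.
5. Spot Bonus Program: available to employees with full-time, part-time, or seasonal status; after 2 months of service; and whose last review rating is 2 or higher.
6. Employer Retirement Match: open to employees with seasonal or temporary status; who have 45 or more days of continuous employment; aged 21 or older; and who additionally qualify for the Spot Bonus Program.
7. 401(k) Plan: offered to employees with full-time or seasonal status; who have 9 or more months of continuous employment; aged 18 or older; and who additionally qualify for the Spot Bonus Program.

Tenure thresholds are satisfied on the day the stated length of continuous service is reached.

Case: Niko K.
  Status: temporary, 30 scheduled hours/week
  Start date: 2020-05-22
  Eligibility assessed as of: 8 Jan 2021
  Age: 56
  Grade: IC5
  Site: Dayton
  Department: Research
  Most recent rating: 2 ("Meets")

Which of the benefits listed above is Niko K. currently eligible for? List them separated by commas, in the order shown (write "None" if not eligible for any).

Service from 2020-05-22 to 8 Jan 2021: 231 days.
Wellness Stipend — grade IC5 ≥ IC5 ✓; service 231 days ≥ 60 days ✓; age 56 ≥ 25 ✓ → eligible.
Employee Assistance Program — service 231 days ≥ 60 days ✓; site Dayton ✗ (not Reno, Porto, or Tampa) → not eligible.
Flexible Spending Account — service 231 days ≥ 60 days ✓; site Dayton ✗ (not Richmond or Leeds) → not eligible.
AD&D Coverage — status temporary ✗ (requires full-time) → not eligible.
Spot Bonus Program — status temporary ✗ (requires full-time, part-time, or seasonal) → not eligible.
Employer Retirement Match — status temporary ✓; service 231 days ≥ 45 days ✓; age 56 ≥ 21 ✓; not eligible for Spot Bonus Program ✗ → not eligible.
401(k) Plan — status temporary ✗ (requires full-time or seasonal) → not eligible.

Wellness Stipend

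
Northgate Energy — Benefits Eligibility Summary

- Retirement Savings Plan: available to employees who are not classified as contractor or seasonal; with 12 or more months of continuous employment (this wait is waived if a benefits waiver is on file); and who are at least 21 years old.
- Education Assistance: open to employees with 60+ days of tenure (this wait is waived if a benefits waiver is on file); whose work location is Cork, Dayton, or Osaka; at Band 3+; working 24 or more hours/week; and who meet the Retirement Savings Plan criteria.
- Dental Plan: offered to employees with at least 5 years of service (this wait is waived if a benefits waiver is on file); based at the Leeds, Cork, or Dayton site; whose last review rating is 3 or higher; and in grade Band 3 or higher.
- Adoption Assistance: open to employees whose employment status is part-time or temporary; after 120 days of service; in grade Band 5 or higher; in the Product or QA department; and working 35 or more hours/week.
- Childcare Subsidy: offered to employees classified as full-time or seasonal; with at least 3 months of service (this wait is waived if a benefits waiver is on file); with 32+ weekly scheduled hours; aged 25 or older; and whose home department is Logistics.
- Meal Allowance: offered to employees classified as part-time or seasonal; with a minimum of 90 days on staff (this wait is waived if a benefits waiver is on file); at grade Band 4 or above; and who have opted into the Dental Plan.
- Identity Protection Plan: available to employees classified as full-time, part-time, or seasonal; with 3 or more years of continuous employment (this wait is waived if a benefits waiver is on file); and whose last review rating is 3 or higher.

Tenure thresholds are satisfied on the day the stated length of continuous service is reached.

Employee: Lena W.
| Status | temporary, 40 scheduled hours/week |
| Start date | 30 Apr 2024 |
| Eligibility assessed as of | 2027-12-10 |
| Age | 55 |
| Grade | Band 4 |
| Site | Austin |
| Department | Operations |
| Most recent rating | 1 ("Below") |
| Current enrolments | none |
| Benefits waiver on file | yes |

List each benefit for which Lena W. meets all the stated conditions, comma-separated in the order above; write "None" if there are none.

Retirement Savings Plan

Service from 30 Apr 2024 to 2027-12-10: 1319 days.
Retirement Savings Plan — status temporary ✓ (not excluded); benefits waiver on file ✓; age 55 ≥ 21 ✓ → eligible.
Education Assistance — benefits waiver on file ✓; site Austin ✗ (not Cork, Dayton, or Osaka) → not eligible.
Dental Plan — benefits waiver on file ✓; site Austin ✗ (not Leeds, Cork, or Dayton) → not eligible.
Adoption Assistance — status temporary ✓; service 1319 days ≥ 120 days ✓; grade Band 4 < Band 5 ✗ → not eligible.
Childcare Subsidy — status temporary ✗ (requires full-time or seasonal) → not eligible.
Meal Allowance — status temporary ✗ (requires part-time or seasonal) → not eligible.
Identity Protection Plan — status temporary ✗ (requires full-time, part-time, or seasonal) → not eligible.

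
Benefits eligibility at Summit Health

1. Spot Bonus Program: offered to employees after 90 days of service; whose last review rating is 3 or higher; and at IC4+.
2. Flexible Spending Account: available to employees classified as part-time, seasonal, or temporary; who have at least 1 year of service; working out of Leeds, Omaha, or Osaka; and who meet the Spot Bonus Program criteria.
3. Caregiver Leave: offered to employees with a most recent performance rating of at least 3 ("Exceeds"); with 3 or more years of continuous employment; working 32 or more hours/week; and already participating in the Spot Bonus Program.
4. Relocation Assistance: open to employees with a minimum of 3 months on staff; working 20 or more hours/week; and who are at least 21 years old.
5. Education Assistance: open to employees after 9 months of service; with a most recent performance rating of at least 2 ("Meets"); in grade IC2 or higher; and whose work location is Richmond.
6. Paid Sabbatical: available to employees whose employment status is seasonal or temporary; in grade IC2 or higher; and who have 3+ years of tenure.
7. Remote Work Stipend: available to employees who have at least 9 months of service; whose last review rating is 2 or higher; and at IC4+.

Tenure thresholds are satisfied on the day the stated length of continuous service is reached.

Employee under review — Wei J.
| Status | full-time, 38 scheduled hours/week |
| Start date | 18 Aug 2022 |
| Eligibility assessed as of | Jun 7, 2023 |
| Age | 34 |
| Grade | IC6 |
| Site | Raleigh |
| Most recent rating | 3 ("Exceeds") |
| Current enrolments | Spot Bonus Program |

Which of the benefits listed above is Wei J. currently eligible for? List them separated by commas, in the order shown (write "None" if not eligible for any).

Service from 18 Aug 2022 to Jun 7, 2023: 293 days.
Spot Bonus Program — service 293 days ≥ 90 days ✓; rating 3 ≥ 3 ✓; grade IC6 ≥ IC4 ✓ → eligible.
Flexible Spending Account — status full-time ✗ (requires part-time, seasonal, or temporary) → not eligible.
Caregiver Leave — rating 3 ≥ 3 ✓; service 293 days < 3 years (≈1095 days) ✗ → not eligible.
Relocation Assistance — service 293 days ≥ 3 months (≈90 days) ✓; 38 hrs/wk ≥ 20 ✓; age 34 ≥ 21 ✓ → eligible.
Education Assistance — service 293 days ≥ 9 months (≈270 days) ✓; rating 3 ≥ 2 ✓; grade IC6 ≥ IC2 ✓; site Raleigh ✗ (not Richmond) → not eligible.
Paid Sabbatical — status full-time ✗ (requires seasonal or temporary) → not eligible.
Remote Work Stipend — service 293 days ≥ 9 months (≈270 days) ✓; rating 3 ≥ 2 ✓; grade IC6 ≥ IC4 ✓ → eligible.

Spot Bonus Program, Relocation Assistance, Remote Work Stipend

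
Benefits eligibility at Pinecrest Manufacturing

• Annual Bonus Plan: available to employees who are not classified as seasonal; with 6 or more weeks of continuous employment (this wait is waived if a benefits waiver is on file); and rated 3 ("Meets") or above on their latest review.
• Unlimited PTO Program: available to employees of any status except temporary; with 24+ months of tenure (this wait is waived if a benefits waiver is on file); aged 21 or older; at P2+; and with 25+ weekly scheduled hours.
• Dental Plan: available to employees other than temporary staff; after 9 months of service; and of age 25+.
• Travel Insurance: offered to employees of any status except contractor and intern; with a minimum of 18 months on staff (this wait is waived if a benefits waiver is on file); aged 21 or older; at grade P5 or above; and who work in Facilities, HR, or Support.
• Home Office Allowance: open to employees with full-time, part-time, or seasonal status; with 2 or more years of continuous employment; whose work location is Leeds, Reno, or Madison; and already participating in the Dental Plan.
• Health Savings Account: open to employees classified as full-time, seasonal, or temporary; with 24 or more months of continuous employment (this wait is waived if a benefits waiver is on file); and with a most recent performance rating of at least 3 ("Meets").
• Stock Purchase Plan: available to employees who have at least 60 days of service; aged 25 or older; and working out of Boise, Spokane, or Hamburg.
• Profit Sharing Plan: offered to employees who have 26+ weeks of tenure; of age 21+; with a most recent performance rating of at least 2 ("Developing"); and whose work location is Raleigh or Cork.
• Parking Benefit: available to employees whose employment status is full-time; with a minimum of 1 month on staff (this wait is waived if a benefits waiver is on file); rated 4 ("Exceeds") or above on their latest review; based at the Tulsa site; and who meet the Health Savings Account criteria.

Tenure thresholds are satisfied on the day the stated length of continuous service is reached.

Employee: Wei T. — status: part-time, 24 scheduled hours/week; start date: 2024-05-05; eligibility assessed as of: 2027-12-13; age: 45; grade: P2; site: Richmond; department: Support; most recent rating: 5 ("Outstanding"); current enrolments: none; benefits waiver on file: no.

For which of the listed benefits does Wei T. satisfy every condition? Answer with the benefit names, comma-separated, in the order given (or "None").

Service from 2024-05-05 to 2027-12-13: 1317 days.
Annual Bonus Plan — status part-time ✓ (not excluded); no waiver, service 1317 days ≥ 6 weeks (≈42 days) ✓; rating 5 ≥ 3 ✓ → eligible.
Unlimited PTO Program — status part-time ✓ (not excluded); no waiver, service 1317 days ≥ 24 months (≈720 days) ✓; age 45 ≥ 21 ✓; grade P2 ≥ P2 ✓; 24 hrs/wk < 25 ✗ → not eligible.
Dental Plan — status part-time ✓ (not excluded); service 1317 days ≥ 9 months (≈270 days) ✓; age 45 ≥ 25 ✓ → eligible.
Travel Insurance — status part-time ✓ (not excluded); no waiver, service 1317 days ≥ 18 months (≈540 days) ✓; age 45 ≥ 21 ✓; grade P2 < P5 ✗ → not eligible.
Home Office Allowance — status part-time ✓; service 1317 days ≥ 2 years (≈730 days) ✓; site Richmond ✗ (not Leeds, Reno, or Madison) → not eligible.
Health Savings Account — status part-time ✗ (requires full-time, seasonal, or temporary) → not eligible.
Stock Purchase Plan — service 1317 days ≥ 60 days ✓; age 45 ≥ 25 ✓; site Richmond ✗ (not Boise, Spokane, or Hamburg) → not eligible.
Profit Sharing Plan — service 1317 days ≥ 26 weeks (≈182 days) ✓; age 45 ≥ 21 ✓; rating 5 ≥ 2 ✓; site Richmond ✗ (not Raleigh or Cork) → not eligible.
Parking Benefit — status part-time ✗ (requires full-time) → not eligible.

Annual Bonus Plan, Dental Plan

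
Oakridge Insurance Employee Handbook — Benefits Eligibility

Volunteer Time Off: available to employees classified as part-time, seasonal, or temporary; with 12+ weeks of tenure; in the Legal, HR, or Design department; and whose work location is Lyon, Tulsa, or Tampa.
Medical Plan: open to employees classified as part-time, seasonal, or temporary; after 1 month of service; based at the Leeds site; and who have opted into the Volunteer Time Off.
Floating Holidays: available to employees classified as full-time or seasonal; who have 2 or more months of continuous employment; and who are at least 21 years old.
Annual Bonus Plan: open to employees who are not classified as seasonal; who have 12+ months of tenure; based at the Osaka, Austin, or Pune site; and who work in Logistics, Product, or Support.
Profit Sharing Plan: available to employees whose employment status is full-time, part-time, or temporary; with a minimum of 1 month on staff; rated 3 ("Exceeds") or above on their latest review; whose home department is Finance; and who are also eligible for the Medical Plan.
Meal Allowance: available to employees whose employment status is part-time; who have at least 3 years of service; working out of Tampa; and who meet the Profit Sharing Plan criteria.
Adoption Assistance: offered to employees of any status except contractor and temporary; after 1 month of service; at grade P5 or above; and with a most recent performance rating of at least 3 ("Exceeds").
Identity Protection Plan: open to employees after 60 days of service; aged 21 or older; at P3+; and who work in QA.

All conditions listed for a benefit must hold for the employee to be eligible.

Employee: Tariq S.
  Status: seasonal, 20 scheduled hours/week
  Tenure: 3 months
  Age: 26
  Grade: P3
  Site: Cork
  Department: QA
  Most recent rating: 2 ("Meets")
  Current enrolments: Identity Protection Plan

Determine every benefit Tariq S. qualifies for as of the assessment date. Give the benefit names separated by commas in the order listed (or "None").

Volunteer Time Off — status seasonal ✓; service 3 months ≥ 12 weeks (≈84 days) ✓; dept QA ✗ → not eligible.
Medical Plan — status seasonal ✓; service 3 months ≥ 1 month ✓; site Cork ✗ (not Leeds) → not eligible.
Floating Holidays — status seasonal ✓; service 3 months ≥ 2 months ✓; age 26 ≥ 21 ✓ → eligible.
Annual Bonus Plan — status seasonal ✗ (excluded) → not eligible.
Profit Sharing Plan — status seasonal ✗ (requires full-time, part-time, or temporary) → not eligible.
Meal Allowance — status seasonal ✗ (requires part-time) → not eligible.
Adoption Assistance — status seasonal ✓ (not excluded); service 3 months ≥ 1 month ✓; grade P3 < P5 ✗ → not eligible.
Identity Protection Plan — service 3 months ≥ 60 days ✓; age 26 ≥ 21 ✓; grade P3 ≥ P3 ✓; dept QA ✓ → eligible.

Floating Holidays, Identity Protection Plan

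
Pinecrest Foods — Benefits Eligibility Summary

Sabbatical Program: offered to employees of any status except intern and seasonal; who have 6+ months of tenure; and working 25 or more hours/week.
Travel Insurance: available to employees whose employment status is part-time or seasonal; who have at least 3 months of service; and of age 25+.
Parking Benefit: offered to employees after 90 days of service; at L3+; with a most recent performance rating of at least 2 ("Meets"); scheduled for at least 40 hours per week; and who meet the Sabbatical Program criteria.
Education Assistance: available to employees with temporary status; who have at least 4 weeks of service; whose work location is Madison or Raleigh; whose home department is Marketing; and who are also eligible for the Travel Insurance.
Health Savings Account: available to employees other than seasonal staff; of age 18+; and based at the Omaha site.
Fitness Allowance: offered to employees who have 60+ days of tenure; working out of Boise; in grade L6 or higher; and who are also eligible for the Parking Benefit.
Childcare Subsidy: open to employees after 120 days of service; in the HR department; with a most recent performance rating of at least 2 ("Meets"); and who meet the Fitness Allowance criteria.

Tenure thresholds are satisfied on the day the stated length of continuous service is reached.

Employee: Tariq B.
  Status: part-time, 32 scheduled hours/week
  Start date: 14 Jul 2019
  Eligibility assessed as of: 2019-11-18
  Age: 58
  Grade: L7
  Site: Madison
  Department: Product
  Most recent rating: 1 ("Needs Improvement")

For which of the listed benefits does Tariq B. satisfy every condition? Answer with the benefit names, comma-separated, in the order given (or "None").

Travel Insurance

Service from 14 Jul 2019 to 2019-11-18: 127 days.
Sabbatical Program — status part-time ✓ (not excluded); service 127 days < 6 months (≈180 days) ✗ → not eligible.
Travel Insurance — status part-time ✓; service 127 days ≥ 3 months (≈90 days) ✓; age 58 ≥ 25 ✓ → eligible.
Parking Benefit — service 127 days ≥ 90 days ✓; grade L7 ≥ L3 ✓; rating 1 < 2 ✗ → not eligible.
Education Assistance — status part-time ✗ (requires temporary) → not eligible.
Health Savings Account — status part-time ✓ (not excluded); age 58 ≥ 18 ✓; site Madison ✗ (not Omaha) → not eligible.
Fitness Allowance — service 127 days ≥ 60 days ✓; site Madison ✗ (not Boise) → not eligible.
Childcare Subsidy — service 127 days ≥ 120 days ✓; dept Product ✗ → not eligible.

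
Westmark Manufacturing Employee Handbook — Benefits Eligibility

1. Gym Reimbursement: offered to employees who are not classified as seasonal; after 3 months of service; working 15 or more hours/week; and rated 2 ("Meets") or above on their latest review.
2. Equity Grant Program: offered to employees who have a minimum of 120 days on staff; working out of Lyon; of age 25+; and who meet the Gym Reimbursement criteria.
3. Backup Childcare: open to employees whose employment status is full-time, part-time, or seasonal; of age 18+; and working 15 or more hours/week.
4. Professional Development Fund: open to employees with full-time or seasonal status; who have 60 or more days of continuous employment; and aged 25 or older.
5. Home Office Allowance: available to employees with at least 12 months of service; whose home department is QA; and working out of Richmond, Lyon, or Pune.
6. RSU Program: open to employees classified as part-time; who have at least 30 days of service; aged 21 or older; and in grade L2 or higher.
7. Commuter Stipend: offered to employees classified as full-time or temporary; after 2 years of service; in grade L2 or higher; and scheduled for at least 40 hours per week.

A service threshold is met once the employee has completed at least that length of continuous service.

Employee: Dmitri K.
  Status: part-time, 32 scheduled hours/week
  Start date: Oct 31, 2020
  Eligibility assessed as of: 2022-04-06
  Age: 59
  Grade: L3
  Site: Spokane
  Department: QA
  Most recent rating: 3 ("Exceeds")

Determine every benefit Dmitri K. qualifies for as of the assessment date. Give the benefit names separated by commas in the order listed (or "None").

Gym Reimbursement, Backup Childcare, RSU Program

Service from Oct 31, 2020 to 2022-04-06: 522 days.
Gym Reimbursement — status part-time ✓ (not excluded); service 522 days ≥ 3 months (≈90 days) ✓; 32 hrs/wk ≥ 15 ✓; rating 3 ≥ 2 ✓ → eligible.
Equity Grant Program — service 522 days ≥ 120 days ✓; site Spokane ✗ (not Lyon) → not eligible.
Backup Childcare — status part-time ✓; age 59 ≥ 18 ✓; 32 hrs/wk ≥ 15 ✓ → eligible.
Professional Development Fund — status part-time ✗ (requires full-time or seasonal) → not eligible.
Home Office Allowance — service 522 days ≥ 12 months (≈360 days) ✓; dept QA ✓; site Spokane ✗ (not Richmond, Lyon, or Pune) → not eligible.
RSU Program — status part-time ✓; service 522 days ≥ 30 days ✓; age 59 ≥ 21 ✓; grade L3 ≥ L2 ✓ → eligible.
Commuter Stipend — status part-time ✗ (requires full-time or temporary) → not eligible.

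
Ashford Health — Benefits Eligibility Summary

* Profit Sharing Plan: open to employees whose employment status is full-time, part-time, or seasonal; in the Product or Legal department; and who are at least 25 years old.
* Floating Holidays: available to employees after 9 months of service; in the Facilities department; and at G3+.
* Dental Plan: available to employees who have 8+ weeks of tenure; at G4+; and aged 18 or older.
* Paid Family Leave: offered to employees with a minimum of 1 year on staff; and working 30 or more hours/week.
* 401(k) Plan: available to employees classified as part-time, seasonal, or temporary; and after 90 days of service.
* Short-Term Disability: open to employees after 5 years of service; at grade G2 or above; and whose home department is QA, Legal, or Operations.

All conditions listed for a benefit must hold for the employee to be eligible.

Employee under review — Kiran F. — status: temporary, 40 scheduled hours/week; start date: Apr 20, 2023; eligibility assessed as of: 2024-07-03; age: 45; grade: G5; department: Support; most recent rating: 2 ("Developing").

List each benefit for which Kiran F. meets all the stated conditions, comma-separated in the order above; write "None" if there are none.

Dental Plan, Paid Family Leave, 401(k) Plan

Service from Apr 20, 2023 to 2024-07-03: 440 days.
Profit Sharing Plan — status temporary ✗ (requires full-time, part-time, or seasonal) → not eligible.
Floating Holidays — service 440 days ≥ 9 months (≈270 days) ✓; dept Support ✗ → not eligible.
Dental Plan — service 440 days ≥ 8 weeks (≈56 days) ✓; grade G5 ≥ G4 ✓; age 45 ≥ 18 ✓ → eligible.
Paid Family Leave — service 440 days ≥ 1 year (≈365 days) ✓; 40 hrs/wk ≥ 30 ✓ → eligible.
401(k) Plan — status temporary ✓; service 440 days ≥ 90 days ✓ → eligible.
Short-Term Disability — service 440 days < 5 years (≈1825 days) ✗ → not eligible.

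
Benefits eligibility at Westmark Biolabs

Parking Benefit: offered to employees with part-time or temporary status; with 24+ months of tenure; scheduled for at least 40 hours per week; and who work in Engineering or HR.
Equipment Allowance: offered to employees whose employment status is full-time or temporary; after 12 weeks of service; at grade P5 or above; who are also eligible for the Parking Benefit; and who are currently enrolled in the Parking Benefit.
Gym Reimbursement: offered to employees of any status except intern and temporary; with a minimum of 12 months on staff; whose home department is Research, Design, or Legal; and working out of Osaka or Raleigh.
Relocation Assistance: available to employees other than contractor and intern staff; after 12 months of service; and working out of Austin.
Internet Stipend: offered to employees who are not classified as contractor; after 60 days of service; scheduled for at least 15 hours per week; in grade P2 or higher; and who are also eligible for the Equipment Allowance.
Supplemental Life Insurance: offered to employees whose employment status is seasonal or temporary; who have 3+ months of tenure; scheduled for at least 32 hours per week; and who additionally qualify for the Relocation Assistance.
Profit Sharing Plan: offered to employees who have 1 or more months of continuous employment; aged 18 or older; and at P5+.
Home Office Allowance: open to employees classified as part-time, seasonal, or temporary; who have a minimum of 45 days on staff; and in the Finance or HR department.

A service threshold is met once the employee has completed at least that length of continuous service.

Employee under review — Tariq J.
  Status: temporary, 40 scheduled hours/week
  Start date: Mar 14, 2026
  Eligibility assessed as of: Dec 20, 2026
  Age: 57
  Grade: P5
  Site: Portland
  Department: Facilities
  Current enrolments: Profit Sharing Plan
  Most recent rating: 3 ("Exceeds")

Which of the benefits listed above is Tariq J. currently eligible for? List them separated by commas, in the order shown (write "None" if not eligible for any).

Profit Sharing Plan

Service from Mar 14, 2026 to Dec 20, 2026: 281 days.
Parking Benefit — status temporary ✓; service 281 days < 24 months (≈720 days) ✗ → not eligible.
Equipment Allowance — status temporary ✓; service 281 days ≥ 12 weeks (≈84 days) ✓; grade P5 ≥ P5 ✓; not eligible for Parking Benefit ✗ → not eligible.
Gym Reimbursement — status temporary ✗ (excluded) → not eligible.
Relocation Assistance — status temporary ✓ (not excluded); service 281 days < 12 months (≈360 days) ✗ → not eligible.
Internet Stipend — status temporary ✓ (not excluded); service 281 days ≥ 60 days ✓; 40 hrs/wk ≥ 15 ✓; grade P5 ≥ P2 ✓; not eligible for Equipment Allowance ✗ → not eligible.
Supplemental Life Insurance — status temporary ✓; service 281 days ≥ 3 months (≈90 days) ✓; 40 hrs/wk ≥ 32 ✓; not eligible for Relocation Assistance ✗ → not eligible.
Profit Sharing Plan — service 281 days ≥ 1 month (≈30 days) ✓; age 57 ≥ 18 ✓; grade P5 ≥ P5 ✓ → eligible.
Home Office Allowance — status temporary ✓; service 281 days ≥ 45 days ✓; dept Facilities ✗ → not eligible.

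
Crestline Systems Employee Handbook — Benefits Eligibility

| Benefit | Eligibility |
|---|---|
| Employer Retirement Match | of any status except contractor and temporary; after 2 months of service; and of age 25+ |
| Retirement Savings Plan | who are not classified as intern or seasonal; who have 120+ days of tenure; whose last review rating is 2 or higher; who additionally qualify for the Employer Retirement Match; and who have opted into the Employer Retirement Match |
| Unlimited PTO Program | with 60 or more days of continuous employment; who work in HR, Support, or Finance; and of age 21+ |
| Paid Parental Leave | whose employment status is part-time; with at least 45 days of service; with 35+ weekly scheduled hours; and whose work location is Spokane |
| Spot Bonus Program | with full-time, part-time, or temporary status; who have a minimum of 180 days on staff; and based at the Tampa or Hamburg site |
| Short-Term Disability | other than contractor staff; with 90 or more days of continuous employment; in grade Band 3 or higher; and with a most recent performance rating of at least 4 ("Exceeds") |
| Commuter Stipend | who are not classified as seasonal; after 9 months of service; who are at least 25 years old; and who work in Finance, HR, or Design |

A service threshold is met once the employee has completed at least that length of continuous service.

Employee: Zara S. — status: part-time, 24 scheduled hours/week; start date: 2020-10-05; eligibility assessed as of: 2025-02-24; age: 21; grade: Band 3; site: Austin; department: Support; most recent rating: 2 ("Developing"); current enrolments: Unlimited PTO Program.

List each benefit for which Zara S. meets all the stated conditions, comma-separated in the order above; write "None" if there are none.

Service from 2020-10-05 to 2025-02-24: 1603 days.
Employer Retirement Match — status part-time ✓ (not excluded); service 1603 days ≥ 2 months (≈60 days) ✓; age 21 < 25 ✗ → not eligible.
Retirement Savings Plan — status part-time ✓ (not excluded); service 1603 days ≥ 120 days ✓; rating 2 ≥ 2 ✓; not eligible for Employer Retirement Match ✗ → not eligible.
Unlimited PTO Program — service 1603 days ≥ 60 days ✓; dept Support ✓; age 21 ≥ 21 ✓ → eligible.
Paid Parental Leave — status part-time ✓; service 1603 days ≥ 45 days ✓; 24 hrs/wk < 35 ✗ → not eligible.
Spot Bonus Program — status part-time ✓; service 1603 days ≥ 180 days ✓; site Austin ✗ (not Tampa or Hamburg) → not eligible.
Short-Term Disability — status part-time ✓ (not excluded); service 1603 days ≥ 90 days ✓; grade Band 3 ≥ Band 3 ✓; rating 2 < 4 ✗ → not eligible.
Commuter Stipend — status part-time ✓ (not excluded); service 1603 days ≥ 9 months (≈270 days) ✓; age 21 < 25 ✗ → not eligible.

Unlimited PTO Program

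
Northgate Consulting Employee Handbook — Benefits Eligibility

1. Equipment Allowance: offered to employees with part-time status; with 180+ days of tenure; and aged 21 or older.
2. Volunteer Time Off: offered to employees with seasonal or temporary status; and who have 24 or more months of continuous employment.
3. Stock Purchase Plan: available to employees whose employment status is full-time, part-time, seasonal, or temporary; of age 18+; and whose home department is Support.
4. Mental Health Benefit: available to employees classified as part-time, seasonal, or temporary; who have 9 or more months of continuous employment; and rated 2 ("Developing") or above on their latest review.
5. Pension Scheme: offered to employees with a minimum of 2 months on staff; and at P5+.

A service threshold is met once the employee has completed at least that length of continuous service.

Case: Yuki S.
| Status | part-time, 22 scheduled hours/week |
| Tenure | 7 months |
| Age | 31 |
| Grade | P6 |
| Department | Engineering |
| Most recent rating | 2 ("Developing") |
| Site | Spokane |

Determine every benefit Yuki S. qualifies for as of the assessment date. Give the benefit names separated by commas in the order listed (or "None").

Equipment Allowance, Pension Scheme

Equipment Allowance — status part-time ✓; service 7 months ≥ 180 days ✓; age 31 ≥ 21 ✓ → eligible.
Volunteer Time Off — status part-time ✗ (requires seasonal or temporary) → not eligible.
Stock Purchase Plan — status part-time ✓; age 31 ≥ 18 ✓; dept Engineering ✗ → not eligible.
Mental Health Benefit — status part-time ✓; service 7 months < 9 months ✗ → not eligible.
Pension Scheme — service 7 months ≥ 2 months ✓; grade P6 ≥ P5 ✓ → eligible.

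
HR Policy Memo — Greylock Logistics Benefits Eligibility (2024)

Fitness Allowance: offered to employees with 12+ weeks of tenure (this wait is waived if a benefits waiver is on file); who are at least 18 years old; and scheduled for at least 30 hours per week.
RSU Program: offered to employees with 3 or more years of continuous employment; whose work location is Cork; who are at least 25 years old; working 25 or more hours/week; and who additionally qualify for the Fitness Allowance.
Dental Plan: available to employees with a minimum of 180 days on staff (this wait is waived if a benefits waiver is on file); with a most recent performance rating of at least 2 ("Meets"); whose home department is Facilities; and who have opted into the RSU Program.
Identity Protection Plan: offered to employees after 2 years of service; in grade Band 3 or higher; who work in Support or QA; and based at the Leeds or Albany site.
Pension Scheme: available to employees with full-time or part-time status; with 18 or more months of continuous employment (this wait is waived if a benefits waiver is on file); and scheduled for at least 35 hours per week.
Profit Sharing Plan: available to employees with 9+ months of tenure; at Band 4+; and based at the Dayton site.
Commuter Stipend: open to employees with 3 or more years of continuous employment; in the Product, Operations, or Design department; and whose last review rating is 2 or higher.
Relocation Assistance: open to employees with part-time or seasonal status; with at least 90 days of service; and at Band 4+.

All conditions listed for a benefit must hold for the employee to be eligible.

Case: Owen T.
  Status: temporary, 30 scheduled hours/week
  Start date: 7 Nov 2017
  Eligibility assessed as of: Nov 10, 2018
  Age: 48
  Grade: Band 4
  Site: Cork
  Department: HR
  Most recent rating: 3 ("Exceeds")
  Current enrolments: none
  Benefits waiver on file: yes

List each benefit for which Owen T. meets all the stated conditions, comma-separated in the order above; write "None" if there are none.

Fitness Allowance

Service from 7 Nov 2017 to Nov 10, 2018: 368 days.
Fitness Allowance — benefits waiver on file ✓; age 48 ≥ 18 ✓; 30 hrs/wk ≥ 30 ✓ → eligible.
RSU Program — service 368 days < 3 years (≈1095 days) ✗ → not eligible.
Dental Plan — benefits waiver on file ✓; rating 3 ≥ 2 ✓; dept HR ✗ → not eligible.
Identity Protection Plan — service 368 days < 2 years (≈730 days) ✗ → not eligible.
Pension Scheme — status temporary ✗ (requires full-time or part-time) → not eligible.
Profit Sharing Plan — service 368 days ≥ 9 months (≈270 days) ✓; grade Band 4 ≥ Band 4 ✓; site Cork ✗ (not Dayton) → not eligible.
Commuter Stipend — service 368 days < 3 years (≈1095 days) ✗ → not eligible.
Relocation Assistance — status temporary ✗ (requires part-time or seasonal) → not eligible.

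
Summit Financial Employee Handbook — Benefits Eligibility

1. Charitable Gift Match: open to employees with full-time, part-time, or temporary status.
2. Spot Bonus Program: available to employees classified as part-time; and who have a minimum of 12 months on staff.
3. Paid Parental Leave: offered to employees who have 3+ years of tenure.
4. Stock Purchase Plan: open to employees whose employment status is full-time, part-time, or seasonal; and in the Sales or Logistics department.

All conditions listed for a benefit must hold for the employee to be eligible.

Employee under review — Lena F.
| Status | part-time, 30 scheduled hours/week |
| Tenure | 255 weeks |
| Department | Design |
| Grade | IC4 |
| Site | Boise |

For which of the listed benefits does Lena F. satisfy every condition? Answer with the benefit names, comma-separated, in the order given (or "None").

Charitable Gift Match — status part-time ✓ → eligible.
Spot Bonus Program — status part-time ✓; service 255 weeks ≥ 12 months (≈360 days) ✓ → eligible.
Paid Parental Leave — service 255 weeks ≥ 3 years (≈1095 days) ✓ → eligible.
Stock Purchase Plan — status part-time ✓; dept Design ✗ → not eligible.

Charitable Gift Match, Spot Bonus Program, Paid Parental Leave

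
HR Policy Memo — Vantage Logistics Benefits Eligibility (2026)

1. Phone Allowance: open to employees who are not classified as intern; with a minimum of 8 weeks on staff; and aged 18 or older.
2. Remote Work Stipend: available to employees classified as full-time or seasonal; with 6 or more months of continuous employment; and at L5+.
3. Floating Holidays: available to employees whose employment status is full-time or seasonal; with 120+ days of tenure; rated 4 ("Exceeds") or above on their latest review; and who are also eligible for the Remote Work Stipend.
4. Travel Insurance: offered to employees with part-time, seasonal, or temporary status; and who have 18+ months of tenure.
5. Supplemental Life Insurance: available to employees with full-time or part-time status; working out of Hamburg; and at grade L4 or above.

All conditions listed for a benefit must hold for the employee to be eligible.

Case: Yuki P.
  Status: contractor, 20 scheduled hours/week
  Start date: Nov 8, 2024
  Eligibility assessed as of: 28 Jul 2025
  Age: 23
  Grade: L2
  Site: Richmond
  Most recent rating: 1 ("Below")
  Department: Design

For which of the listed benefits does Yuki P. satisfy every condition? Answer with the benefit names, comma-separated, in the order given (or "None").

Phone Allowance

Service from Nov 8, 2024 to 28 Jul 2025: 262 days.
Phone Allowance — status contractor ✓ (not excluded); service 262 days ≥ 8 weeks (≈56 days) ✓; age 23 ≥ 18 ✓ → eligible.
Remote Work Stipend — status contractor ✗ (requires full-time or seasonal) → not eligible.
Floating Holidays — status contractor ✗ (requires full-time or seasonal) → not eligible.
Travel Insurance — status contractor ✗ (requires part-time, seasonal, or temporary) → not eligible.
Supplemental Life Insurance — status contractor ✗ (requires full-time or part-time) → not eligible.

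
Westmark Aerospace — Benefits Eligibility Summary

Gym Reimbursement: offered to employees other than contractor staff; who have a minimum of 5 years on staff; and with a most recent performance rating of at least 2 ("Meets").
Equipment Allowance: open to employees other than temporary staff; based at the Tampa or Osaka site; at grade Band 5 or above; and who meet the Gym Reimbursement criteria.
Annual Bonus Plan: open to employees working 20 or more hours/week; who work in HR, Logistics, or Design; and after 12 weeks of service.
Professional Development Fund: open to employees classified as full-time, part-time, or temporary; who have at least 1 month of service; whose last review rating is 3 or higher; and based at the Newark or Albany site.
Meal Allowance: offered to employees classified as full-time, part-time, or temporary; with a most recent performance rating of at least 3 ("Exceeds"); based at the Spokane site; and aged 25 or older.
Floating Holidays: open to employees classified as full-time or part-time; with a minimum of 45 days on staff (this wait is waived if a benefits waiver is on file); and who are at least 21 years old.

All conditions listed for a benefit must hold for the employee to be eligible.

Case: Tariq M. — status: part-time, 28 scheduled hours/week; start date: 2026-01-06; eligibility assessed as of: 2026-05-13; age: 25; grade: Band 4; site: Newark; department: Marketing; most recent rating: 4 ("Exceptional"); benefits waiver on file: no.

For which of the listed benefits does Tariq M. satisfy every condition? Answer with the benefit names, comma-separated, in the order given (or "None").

Service from 2026-01-06 to 2026-05-13: 127 days.
Gym Reimbursement — status part-time ✓ (not excluded); service 127 days < 5 years (≈1825 days) ✗ → not eligible.
Equipment Allowance — status part-time ✓ (not excluded); site Newark ✗ (not Tampa or Osaka) → not eligible.
Annual Bonus Plan — 28 hrs/wk ≥ 20 ✓; dept Marketing ✗ → not eligible.
Professional Development Fund — status part-time ✓; service 127 days ≥ 1 month (≈30 days) ✓; rating 4 ≥ 3 ✓; site Newark ✓ → eligible.
Meal Allowance — status part-time ✓; rating 4 ≥ 3 ✓; site Newark ✗ (not Spokane) → not eligible.
Floating Holidays — status part-time ✓; no waiver, service 127 days ≥ 45 days ✓; age 25 ≥ 21 ✓ → eligible.

Professional Development Fund, Floating Holidays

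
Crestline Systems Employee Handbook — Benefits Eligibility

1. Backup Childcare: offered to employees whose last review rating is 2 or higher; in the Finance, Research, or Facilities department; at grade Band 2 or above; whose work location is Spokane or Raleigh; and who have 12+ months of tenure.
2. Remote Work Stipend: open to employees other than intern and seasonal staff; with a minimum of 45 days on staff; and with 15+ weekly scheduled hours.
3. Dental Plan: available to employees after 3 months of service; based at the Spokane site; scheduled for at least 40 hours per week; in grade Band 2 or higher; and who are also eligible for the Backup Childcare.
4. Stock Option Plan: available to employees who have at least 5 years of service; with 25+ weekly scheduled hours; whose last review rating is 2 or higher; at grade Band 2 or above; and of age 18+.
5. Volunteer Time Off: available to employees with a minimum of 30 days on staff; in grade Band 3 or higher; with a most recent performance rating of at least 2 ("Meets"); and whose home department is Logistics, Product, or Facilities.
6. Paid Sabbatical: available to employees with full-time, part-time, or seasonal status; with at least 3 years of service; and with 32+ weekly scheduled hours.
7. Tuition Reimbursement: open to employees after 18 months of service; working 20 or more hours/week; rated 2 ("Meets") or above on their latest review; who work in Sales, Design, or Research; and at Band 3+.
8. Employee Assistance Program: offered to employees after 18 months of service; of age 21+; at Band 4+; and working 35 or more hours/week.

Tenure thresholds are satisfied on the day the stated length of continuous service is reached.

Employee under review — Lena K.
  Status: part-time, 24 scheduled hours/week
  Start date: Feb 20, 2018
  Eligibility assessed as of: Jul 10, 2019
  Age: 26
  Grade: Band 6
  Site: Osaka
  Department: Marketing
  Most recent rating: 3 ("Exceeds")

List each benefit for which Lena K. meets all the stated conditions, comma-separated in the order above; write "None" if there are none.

Service from Feb 20, 2018 to Jul 10, 2019: 505 days.
Backup Childcare — rating 3 ≥ 2 ✓; dept Marketing ✗ → not eligible.
Remote Work Stipend — status part-time ✓ (not excluded); service 505 days ≥ 45 days ✓; 24 hrs/wk ≥ 15 ✓ → eligible.
Dental Plan — service 505 days ≥ 3 months (≈90 days) ✓; site Osaka ✗ (not Spokane) → not eligible.
Stock Option Plan — service 505 days < 5 years (≈1825 days) ✗ → not eligible.
Volunteer Time Off — service 505 days ≥ 30 days ✓; grade Band 6 ≥ Band 3 ✓; rating 3 ≥ 2 ✓; dept Marketing ✗ → not eligible.
Paid Sabbatical — status part-time ✓; service 505 days < 3 years (≈1095 days) ✗ → not eligible.
Tuition Reimbursement — service 505 days < 18 months (≈540 days) ✗ → not eligible.
Employee Assistance Program — service 505 days < 18 months (≈540 days) ✗ → not eligible.

Remote Work Stipend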